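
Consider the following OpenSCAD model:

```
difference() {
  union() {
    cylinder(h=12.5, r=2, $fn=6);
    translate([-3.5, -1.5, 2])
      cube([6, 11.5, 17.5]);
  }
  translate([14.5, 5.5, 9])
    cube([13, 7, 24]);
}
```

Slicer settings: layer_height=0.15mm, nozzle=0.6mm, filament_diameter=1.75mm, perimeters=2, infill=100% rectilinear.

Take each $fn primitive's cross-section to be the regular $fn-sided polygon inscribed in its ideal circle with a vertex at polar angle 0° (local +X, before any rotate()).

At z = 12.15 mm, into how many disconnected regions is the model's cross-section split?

At z = 12.15 mm: the r=2 cylinder contributes a regular 6-gon of circumradius 2; the cube at (-3.5, -1.5) (footprint 6×11.5) is included at this height; Merging all regions: the regions partially overlap (shared area 9.90 mm²), so overlapping operands fuse into one piece — 1 connected region; the cube at (14.5, 5.5) (footprint 13×7) is included at this height; Subtracting the remaining from the first: starting from that combined region, the 13×7 cube at (14.5, 5.5) misses the remaining region (no effect) — 1 connected region. The result has 1 disconnected region.

1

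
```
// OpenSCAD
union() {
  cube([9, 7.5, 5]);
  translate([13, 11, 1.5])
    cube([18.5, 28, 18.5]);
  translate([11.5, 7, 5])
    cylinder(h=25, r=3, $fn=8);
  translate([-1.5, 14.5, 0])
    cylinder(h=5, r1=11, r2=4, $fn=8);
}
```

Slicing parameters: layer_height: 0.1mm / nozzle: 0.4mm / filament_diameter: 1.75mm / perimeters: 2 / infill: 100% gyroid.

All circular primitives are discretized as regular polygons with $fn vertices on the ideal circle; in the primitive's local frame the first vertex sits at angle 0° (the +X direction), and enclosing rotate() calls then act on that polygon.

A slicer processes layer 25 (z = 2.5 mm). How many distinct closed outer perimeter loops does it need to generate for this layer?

At z = 2.5 mm: the 9×7.5 cube contributes its full rectangle; the cube at (13, 11) is present — its section is the full 18.5×28 rectangle; the cylinder at (11.5, 7) does not reach this height (z outside [5, 30]); the cone at (-1.5, 14.5) contributes a regular 8-gon of circumradius 7.500 (interpolated between r1=11 and r2=4 at t=0.500); Taking the union: the 3 present regions are separate (no shared area or edge), so areas and boundary lengths simply add and each stays a separate island — 3 connected regions. The result has 3 disconnected regions.

3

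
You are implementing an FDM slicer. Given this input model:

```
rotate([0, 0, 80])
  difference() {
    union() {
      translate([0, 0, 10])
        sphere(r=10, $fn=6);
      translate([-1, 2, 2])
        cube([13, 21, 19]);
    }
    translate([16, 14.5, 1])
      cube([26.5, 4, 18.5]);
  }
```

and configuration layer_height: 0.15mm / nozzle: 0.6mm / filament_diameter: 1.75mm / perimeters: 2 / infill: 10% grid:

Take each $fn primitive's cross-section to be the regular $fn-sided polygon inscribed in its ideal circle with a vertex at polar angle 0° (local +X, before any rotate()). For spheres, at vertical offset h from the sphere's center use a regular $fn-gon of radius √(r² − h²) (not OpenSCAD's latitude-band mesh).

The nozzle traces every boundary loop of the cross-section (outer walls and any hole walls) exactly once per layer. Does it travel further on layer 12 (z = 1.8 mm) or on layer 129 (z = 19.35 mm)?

layer 129 (z = 19.35 mm)

Layer 12 (z = 1.8): the sphere: section is a regular 6-gon, circumradius = √(r²−h²) = √(10²−8.2²) = 5.724 (perimeter = 2·6·5.724·sin(180°/6) = 34.34 mm); the cube at (-1, 2) is absent (z outside [2, 21]); Taking the union: only the r=10 sphere is present, so the union is just that shape — boundary = 34.34 mm; the cube at (16, 14.5) is present — its section is the full 26.5×4 rectangle (perimeter 61.00 mm); Subtracting the remaining from the first: starting from that combined region, the 26.5×4 cube at (16, 14.5) misses the remaining region (no effect) — boundary = 34.34 mm; (rotated 80° about Z; rotation is an isometry so areas/perimeters/island counts are preserved). So its perimeter = 34.34 mm. Layer 129 (z = 19.35): the r=10 sphere contributes a regular 6-gon of circumradius √(10²−9.35²) = 3.546 (perimeter = 2·6·3.546·sin(180°/6) = 21.28 mm); the cube at (-1, 2) (footprint 13×21) is included at this height (perimeter 68.00 mm); Merging all regions: the regions partially overlap (shared area 3.30 mm²), so the edge portions inside another operand are dropped and the merged outline is re-measured after clipping — boundary = 80.81 mm; the cube at (16, 14.5) (footprint 26.5×4) is included at this height (perimeter 61.00 mm); After the difference (first − rest): starting from that combined region, the 26.5×4 cube at (16, 14.5) misses the remaining region (no effect) — boundary = 80.81 mm; (whole slice rotated 80° about Z — lengths, areas and connectivity unchanged). So its perimeter = 80.81 mm. Layer 129 is larger (80.81 vs 34.34 mm).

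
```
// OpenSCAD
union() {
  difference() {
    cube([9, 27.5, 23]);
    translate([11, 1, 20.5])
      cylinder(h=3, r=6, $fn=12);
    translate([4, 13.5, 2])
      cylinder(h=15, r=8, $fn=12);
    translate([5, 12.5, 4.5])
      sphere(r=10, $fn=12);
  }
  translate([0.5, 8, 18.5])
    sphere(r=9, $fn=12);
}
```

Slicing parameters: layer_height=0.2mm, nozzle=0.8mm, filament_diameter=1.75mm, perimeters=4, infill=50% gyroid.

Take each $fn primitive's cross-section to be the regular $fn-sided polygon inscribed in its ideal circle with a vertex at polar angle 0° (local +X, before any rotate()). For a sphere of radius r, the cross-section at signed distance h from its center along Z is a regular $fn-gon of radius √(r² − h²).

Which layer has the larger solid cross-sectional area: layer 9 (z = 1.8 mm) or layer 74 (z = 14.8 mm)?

layer 74 (z = 14.8 mm)

Layer 9 (z = 1.8): the cube (footprint 9×27.5) is included at this height (area 247.50 mm²); the cylinder at (11, 1) does not reach this height (z outside [20.5, 23.5]); the cylinder at (4, 13.5) is absent (z outside [2, 17]); the r=10 sphere at (5, 12.5) contributes a regular 12-gon of circumradius √(10²−2.7²) = 9.629 (area = (12/2)·9.629²·sin(360°/12) = 278.13 mm²); Subtracting the remaining from the first: starting from the 9×27.5 cube (247.50 mm²), the r=10 sphere at (5, 12.5) partially overlaps it — only the 162.30 mm² overlap (of its 278.13 mm²) is removed, clipping the outline — area = 85.20 mm²; the sphere at (0.5, 8) does not reach this height (|z−center|=16.700 > r=9); Taking the union: only the result so far is present, so the union is just that shape — area = 85.20 mm². So its area = 85.20 mm². Layer 74 (z = 14.8): the cube (footprint 9×27.5) is included at this height (area 247.50 mm²); the cylinder at (11, 1) is not intersected at this z (z outside [20.5, 23.5]); the r=8 cylinder at (4, 13.5) gives a regular 12-gon of circumradius 8 (constant along its height) (area = (12/2)·8.000²·sin(360°/12) = 192.00 mm²); the sphere at (5, 12.5) does not reach this height (|z−center|=10.300 > r=10); After the difference (first − rest): starting from the 9×27.5 cube (247.50 mm²), the r=8 cylinder at (4, 13.5) partially overlaps it — only the 132.28 mm² overlap (of its 192.00 mm²) is removed, clipping the outline — area = 115.22 mm²; the sphere at (0.5, 8): section is a regular 12-gon, circumradius = √(r²−h²) = √(9²−3.7²) = 8.204 (area = (12/2)·8.204²·sin(360°/12) = 201.93 mm²); Merging all regions: the regions partially overlap — summed areas 317.15 mm² minus the doubly-counted overlap 38.03 mm² gives 279.12 mm² — area = 279.12 mm². So its area = 279.12 mm². Layer 74 is larger (279.12 vs 85.20 mm²).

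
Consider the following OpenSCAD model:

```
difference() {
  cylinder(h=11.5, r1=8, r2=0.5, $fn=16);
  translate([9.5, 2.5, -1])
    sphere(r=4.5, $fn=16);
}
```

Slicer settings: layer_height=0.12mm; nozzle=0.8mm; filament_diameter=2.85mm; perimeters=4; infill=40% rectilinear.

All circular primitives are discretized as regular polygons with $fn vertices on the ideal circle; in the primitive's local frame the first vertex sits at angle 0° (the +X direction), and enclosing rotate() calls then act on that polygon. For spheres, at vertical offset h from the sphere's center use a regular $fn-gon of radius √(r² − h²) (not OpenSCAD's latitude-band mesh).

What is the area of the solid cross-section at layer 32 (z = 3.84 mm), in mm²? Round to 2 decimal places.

92.46 mm²

At z = 3.84 mm: the cone (r1=8→r2=0.5) has section circumradius 5.496 here — a regular 16-gon (area = (16/2)·5.496²·sin(360°/16) = 92.46 mm²); the sphere at (9.5, 2.5) is absent (|z−center|=4.840 > r=4.5); Subtracting the remaining from the first: none of the subtracted shapes is present at this height, so the cone is unchanged — area = 92.46 mm². Overall, the cross-section is a single solid region. Net area = 92.46 mm².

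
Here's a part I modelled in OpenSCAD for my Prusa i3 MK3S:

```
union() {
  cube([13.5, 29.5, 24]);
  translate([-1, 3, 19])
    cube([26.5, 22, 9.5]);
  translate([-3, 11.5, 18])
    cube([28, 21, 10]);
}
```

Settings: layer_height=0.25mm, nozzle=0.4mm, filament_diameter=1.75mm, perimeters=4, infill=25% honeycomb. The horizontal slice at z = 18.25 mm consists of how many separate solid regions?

1

At z = 18.25 mm: the cube is present — its section is the full 13.5×29.5 rectangle; the cube at (-1, 3) is absent (z outside [19, 28.5]); the 28×21 cube at (-3, 11.5) contributes its full rectangle; Merging all regions: the regions partially overlap (shared area 243.00 mm²), so overlapping operands fuse into one piece — 1 connected region. The result has 1 disconnected region.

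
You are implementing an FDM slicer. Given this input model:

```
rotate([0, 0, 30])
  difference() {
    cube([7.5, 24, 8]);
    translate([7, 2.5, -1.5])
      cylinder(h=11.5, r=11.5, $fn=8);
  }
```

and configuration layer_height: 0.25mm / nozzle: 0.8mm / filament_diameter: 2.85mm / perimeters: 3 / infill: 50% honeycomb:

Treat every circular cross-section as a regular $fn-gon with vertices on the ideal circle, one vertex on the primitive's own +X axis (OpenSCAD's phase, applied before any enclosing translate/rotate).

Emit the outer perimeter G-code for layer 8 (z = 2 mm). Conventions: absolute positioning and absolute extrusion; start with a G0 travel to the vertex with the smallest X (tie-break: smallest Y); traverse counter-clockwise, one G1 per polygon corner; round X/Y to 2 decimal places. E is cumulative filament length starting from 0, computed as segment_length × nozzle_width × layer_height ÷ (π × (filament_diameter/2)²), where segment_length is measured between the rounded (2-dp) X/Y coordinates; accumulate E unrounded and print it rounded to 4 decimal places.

G0 X-12.00 Y20.78 Z2.00
G1 X-5.55 Y9.61 E0.4044
G1 X-0.94 Y15.62 E0.6418
G1 X-0.40 Y15.69 E0.6589
G1 X-5.50 Y24.53 E0.9789
G1 X-12.00 Y20.78 E1.2141

At z = 2 mm: the 7.5×24 cube contributes its full rectangle; the cylinder at (7, 2.5): section is a regular 8-gon, circumradius r=11.5; Subtracting the remaining from the first: starting from the 7.5×24 cube, the r=11.5 cylinder at (7, 2.5) partially overlaps it — only the 94.80 mm² overlap (of its 374.06 mm²) is removed, clipping the outline — 1 connected region; (rotated 30° about Z; rotation is an isometry so areas/perimeters/island counts are preserved). The outline is a single polygon with 5 vertices. Extrusion per mm of travel: 0.8 × 0.25 / (π × 1.425²) = 0.031351. Accumulating E over each segment gives final E = 1.2141.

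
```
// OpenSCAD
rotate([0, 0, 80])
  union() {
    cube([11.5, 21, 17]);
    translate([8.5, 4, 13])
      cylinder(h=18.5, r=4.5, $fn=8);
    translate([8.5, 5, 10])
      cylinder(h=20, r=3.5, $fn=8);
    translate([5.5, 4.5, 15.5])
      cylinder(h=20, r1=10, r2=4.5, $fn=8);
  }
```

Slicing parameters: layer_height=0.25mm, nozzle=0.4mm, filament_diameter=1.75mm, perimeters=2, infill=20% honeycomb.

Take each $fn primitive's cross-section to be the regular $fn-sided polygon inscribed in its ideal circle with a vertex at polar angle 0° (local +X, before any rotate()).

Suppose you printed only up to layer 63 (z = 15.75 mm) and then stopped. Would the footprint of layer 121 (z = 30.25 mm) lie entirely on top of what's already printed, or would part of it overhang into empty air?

Compare the two slices. At z = 15.75: the 11.5×21 cube contributes its full rectangle (area 241.50 mm²); the r=4.5 cylinder at (8.5, 4) gives a regular 8-gon of circumradius 4.5 (constant along its height) (area = (8/2)·4.500²·sin(360°/8) = 57.28 mm²); the r=3.5 cylinder at (8.5, 5) gives a regular 8-gon of circumradius 3.5 (constant along its height) (area = (8/2)·3.500²·sin(360°/8) = 34.65 mm²); the cone at (5.5, 4.5): at t=0.013 of its height the radius interpolates to r₁+(r₂−r₁)t = 9.931, giving a regular 8-gon of that circumradius (area = (8/2)·9.931²·sin(360°/8) = 278.97 mm²); Taking the union: the regions partially overlap — summed areas 612.39 mm² minus the doubly-counted overlap 244.16 mm² gives 368.23 mm² — area = 368.23 mm²; (rotated 80° about Z; rotation is an isometry so areas/perimeters/island counts are preserved). At z = 30.25: the cube does not reach this height (z outside [0, 17]); the r=4.5 cylinder at (8.5, 4) gives a regular 8-gon of circumradius 4.5 (constant along its height) (area = (8/2)·4.500²·sin(360°/8) = 57.28 mm²); the cylinder at (8.5, 5) is not intersected at this z (z outside [10, 30]); the cone at (5.5, 4.5) contributes a regular 8-gon of circumradius 5.944 (interpolated between r1=10 and r2=4.5 at t=0.738) (area = (8/2)·5.944²·sin(360°/8) = 99.92 mm²); Combining (union): the regions partially overlap — summed areas 157.20 mm² minus the doubly-counted overlap 45.64 mm² gives 111.55 mm² — area = 111.55 mm²; (whole slice rotated 80° about Z — lengths, areas and connectivity unchanged). Checking containment: the cross-section at z = 30.25 is a subset of the cross-section at z = 15.75.

entirely on top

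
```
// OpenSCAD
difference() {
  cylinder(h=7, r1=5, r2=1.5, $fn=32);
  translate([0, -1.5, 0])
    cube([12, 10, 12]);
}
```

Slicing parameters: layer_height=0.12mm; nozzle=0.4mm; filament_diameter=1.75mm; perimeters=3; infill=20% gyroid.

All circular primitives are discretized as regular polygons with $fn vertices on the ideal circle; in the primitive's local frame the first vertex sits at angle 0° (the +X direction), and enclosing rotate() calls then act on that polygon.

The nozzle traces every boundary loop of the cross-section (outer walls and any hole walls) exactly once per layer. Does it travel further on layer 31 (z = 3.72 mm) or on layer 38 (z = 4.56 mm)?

Layer 31 (z = 3.72): the cone contributes a regular 32-gon of circumradius 3.140 (interpolated between r1=5 and r2=1.5 at t=0.531) (perimeter = 2·32·3.140·sin(180°/32) = 19.70 mm); the cube at (0, -1.5) (footprint 12×10) is included at this height (perimeter 44.00 mm); Taking the first minus the rest: starting from the cone, the 12×10 cube at (0, -1.5) partially overlaps it — only the 12.20 mm² overlap (of its 120.00 mm²) is removed, clipping the outline — boundary = 20.59 mm. So its perimeter = 20.59 mm. Layer 38 (z = 4.56): the cone (r1=5→r2=1.5) has section circumradius 2.720 here — a regular 32-gon (perimeter = 2·32·2.720·sin(180°/32) = 17.06 mm); the cube at (0, -1.5) is present — its section is the full 12×10 rectangle (perimeter 44.00 mm); Taking the first minus the rest: starting from the cone, the 12×10 cube at (0, -1.5) partially overlaps it — only the 9.62 mm² overlap (of its 120.00 mm²) is removed, clipping the outline — boundary = 17.70 mm. So its perimeter = 17.70 mm. Layer 31 is larger (20.59 vs 17.70 mm).

layer 31 (z = 3.72 mm)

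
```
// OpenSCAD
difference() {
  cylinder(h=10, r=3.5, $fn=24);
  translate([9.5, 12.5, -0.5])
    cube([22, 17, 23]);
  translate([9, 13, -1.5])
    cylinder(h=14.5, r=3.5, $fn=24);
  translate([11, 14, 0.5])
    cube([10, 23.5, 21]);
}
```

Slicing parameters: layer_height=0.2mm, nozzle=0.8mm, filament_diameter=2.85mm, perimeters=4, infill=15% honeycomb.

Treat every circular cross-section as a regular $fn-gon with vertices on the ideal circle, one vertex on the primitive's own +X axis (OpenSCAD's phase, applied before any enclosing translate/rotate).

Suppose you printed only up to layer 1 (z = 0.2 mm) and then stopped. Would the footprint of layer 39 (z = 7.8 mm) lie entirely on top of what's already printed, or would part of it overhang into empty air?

Compare the two slices. At z = 0.2: the cylinder: section is a regular 24-gon, circumradius r=3.5 (area = (24/2)·3.500²·sin(360°/24) = 38.05 mm²); the cube at (9.5, 12.5) is present — its section is the full 22×17 rectangle (area 374.00 mm²); the r=3.5 cylinder at (9, 13) gives a regular 24-gon of circumradius 3.5 (constant along its height) (area = (24/2)·3.500²·sin(360°/24) = 38.05 mm²); the cube at (11, 14) is not intersected at this z (z outside [0.5, 21.5]); Subtracting the remaining from the first: starting from the r=3.5 cylinder (38.05 mm²), the 22×17 cube at (9.5, 12.5) misses the remaining region (no effect); the r=3.5 cylinder at (9, 13) misses the remaining region (no effect) — area = 38.05 mm². At z = 7.8: the r=3.5 cylinder contributes a regular 24-gon of circumradius 3.5 (area = (24/2)·3.500²·sin(360°/24) = 38.05 mm²); the 22×17 cube at (9.5, 12.5) contributes its full rectangle (area 374.00 mm²); the r=3.5 cylinder at (9, 13) contributes a regular 24-gon of circumradius 3.5 (area = (24/2)·3.500²·sin(360°/24) = 38.05 mm²); the cube at (11, 14) is present — its section is the full 10×23.5 rectangle (area 235.00 mm²); After the difference (first − rest): starting from the r=3.5 cylinder (38.05 mm²), the 22×17 cube at (9.5, 12.5) misses the remaining region (no effect); the r=3.5 cylinder at (9, 13) misses the remaining region (no effect); the 10×23.5 cube at (11, 14) misses the remaining region (no effect) — area = 38.05 mm². Checking containment: the cross-section at z = 7.8 is a subset of the cross-section at z = 0.2.

entirely on top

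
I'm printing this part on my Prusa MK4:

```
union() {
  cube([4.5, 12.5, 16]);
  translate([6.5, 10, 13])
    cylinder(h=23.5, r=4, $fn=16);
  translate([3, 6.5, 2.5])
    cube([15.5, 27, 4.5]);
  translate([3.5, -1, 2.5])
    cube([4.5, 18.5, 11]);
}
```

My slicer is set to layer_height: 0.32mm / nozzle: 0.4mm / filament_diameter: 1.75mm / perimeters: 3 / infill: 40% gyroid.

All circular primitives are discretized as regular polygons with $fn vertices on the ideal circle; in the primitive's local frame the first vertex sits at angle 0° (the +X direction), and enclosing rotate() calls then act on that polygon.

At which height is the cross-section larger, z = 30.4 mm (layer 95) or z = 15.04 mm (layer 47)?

Layer 95 (z = 30.4): the cube is not intersected at this z (z outside [0, 16]); the r=4 cylinder at (6.5, 10) gives a regular 16-gon of circumradius 4 (constant along its height) (area = (16/2)·4.000²·sin(360°/16) = 48.98 mm²); the cube at (3, 6.5) is absent (z outside [2.5, 7]); the cube at (3.5, -1) does not reach this height (z outside [2.5, 13.5]); Combining (union): only the r=4 cylinder at (6.5, 10) is present, so the union is just that shape — area = 48.98 mm². So its area = 48.98 mm². Layer 47 (z = 15.04): the cube (footprint 4.5×12.5) is included at this height (area 56.25 mm²); the r=4 cylinder at (6.5, 10) contributes a regular 16-gon of circumradius 4 (area = (16/2)·4.000²·sin(360°/16) = 48.98 mm²); the cube at (3, 6.5) does not reach this height (z outside [2.5, 7]); the cube at (3.5, -1) is not intersected at this z (z outside [2.5, 13.5]); Combining (union): the regions partially overlap — summed areas 105.23 mm² minus the doubly-counted overlap 8.85 mm² gives 96.38 mm² — area = 96.38 mm². So its area = 96.38 mm². Layer 47 is larger (96.38 vs 48.98 mm²).

layer 47 (z = 15.04 mm)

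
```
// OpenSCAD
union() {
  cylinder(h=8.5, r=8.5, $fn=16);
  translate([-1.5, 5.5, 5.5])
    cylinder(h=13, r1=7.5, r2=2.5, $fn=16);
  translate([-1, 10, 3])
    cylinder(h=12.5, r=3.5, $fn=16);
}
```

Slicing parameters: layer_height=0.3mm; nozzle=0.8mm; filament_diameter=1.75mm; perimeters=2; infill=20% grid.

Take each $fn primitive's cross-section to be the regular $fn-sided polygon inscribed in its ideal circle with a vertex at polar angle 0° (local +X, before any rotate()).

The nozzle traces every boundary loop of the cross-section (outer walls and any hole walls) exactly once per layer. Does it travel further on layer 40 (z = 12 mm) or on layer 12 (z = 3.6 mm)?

layer 12 (z = 3.6 mm)

Layer 40 (z = 12): the cylinder is not intersected at this z (z outside [0, 8.5]); the cone at (-1.5, 5.5) (r1=7.5→r2=2.5) has section circumradius 5.000 here — a regular 16-gon (perimeter = 2·16·5.000·sin(180°/16) = 31.21 mm); the cylinder at (-1, 10): section is a regular 16-gon, circumradius r=3.5 (perimeter = 2·16·3.500·sin(180°/16) = 21.85 mm); Taking the union: the regions partially overlap (shared area 18.62 mm²), so the edge portions inside another operand are dropped and the merged outline is re-measured after clipping — boundary = 36.58 mm. So its perimeter = 36.58 mm. Layer 12 (z = 3.6): the r=8.5 cylinder contributes a regular 16-gon of circumradius 8.5 (perimeter = 2·16·8.500·sin(180°/16) = 53.06 mm); the cone at (-1.5, 5.5) does not reach this height (z outside [5.5, 18.5]); the cylinder at (-1, 10): section is a regular 16-gon, circumradius r=3.5 (perimeter = 2·16·3.500·sin(180°/16) = 21.85 mm); Merging all regions: the regions partially overlap (shared area 6.79 mm²), so the edge portions inside another operand are dropped and the merged outline is re-measured after clipping — boundary = 62.98 mm. So its perimeter = 62.98 mm. Layer 12 is larger (62.98 vs 36.58 mm).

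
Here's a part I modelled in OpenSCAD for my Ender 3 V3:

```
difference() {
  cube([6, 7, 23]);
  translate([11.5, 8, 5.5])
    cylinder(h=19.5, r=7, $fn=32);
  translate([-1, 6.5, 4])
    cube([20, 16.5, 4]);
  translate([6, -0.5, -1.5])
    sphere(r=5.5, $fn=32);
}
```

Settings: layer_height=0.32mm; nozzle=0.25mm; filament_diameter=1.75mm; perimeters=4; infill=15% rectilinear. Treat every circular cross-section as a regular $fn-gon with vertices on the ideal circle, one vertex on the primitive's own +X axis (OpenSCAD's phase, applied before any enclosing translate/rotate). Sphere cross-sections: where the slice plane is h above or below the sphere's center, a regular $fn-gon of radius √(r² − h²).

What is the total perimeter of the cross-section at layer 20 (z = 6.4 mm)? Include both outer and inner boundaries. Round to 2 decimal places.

At z = 6.4 mm: the cube (footprint 6×7) is included at this height (perimeter 26.00 mm); the r=7 cylinder at (11.5, 8) gives a regular 32-gon of circumradius 7 (constant along its height) (perimeter = 2·32·7.000·sin(180°/32) = 43.91 mm); the 20×16.5 cube at (-1, 6.5) contributes its full rectangle (perimeter 73.00 mm); the sphere at (6, -0.5) does not reach this height (|z−center|=7.900 > r=5.5); Taking the first minus the rest: starting from the 6×7 cube, the r=7 cylinder at (11.5, 8) partially overlaps it — only the 2.88 mm² overlap (of its 152.95 mm²) is removed, clipping the outline; the 20×16.5 cube at (-1, 6.5) partially overlaps it — only the 2.31 mm² overlap (of its 330.00 mm²) is removed, clipping the outline — boundary = 24.00 mm. Overall, the cross-section is a single solid region. Total boundary length (outer) = 24.00 mm.

24.00 mm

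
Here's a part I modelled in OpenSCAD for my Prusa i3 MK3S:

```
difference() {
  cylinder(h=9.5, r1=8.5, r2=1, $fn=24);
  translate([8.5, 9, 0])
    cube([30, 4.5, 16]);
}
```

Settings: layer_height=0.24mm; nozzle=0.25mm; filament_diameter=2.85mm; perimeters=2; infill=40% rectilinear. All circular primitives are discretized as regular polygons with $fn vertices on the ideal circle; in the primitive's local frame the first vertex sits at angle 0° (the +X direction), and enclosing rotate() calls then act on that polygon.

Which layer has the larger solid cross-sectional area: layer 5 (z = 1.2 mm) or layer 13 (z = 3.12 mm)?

Layer 5 (z = 1.2): the cone: at t=0.126 of its height the radius interpolates to r₁+(r₂−r₁)t = 7.553, giving a regular 24-gon of that circumradius (area = (24/2)·7.553²·sin(360°/24) = 177.16 mm²); the cube at (8.5, 9) (footprint 30×4.5) is included at this height (area 135.00 mm²); After the difference (first − rest): starting from the cone (177.16 mm²), the 30×4.5 cube at (8.5, 9) misses the remaining region (no effect) — area = 177.16 mm². So its area = 177.16 mm². Layer 13 (z = 3.12): the cone contributes a regular 24-gon of circumradius 6.037 (interpolated between r1=8.5 and r2=1 at t=0.328) (area = (24/2)·6.037²·sin(360°/24) = 113.19 mm²); the 30×4.5 cube at (8.5, 9) contributes its full rectangle (area 135.00 mm²); After the difference (first − rest): starting from the cone (113.19 mm²), the 30×4.5 cube at (8.5, 9) misses the remaining region (no effect) — area = 113.19 mm². So its area = 113.19 mm². Layer 5 is larger (177.16 vs 113.19 mm²).

layer 5 (z = 1.2 mm)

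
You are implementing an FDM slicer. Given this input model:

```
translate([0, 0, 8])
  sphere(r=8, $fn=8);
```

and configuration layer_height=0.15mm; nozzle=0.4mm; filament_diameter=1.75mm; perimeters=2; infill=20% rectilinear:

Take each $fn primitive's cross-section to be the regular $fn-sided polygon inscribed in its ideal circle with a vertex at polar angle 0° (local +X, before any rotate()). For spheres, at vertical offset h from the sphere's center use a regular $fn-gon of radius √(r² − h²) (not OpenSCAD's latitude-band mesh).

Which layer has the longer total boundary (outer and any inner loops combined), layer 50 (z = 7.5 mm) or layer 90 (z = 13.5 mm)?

layer 50 (z = 7.5 mm)

Layer 50 (z = 7.5): the r=8 sphere contributes a regular 8-gon of circumradius √(8²−0.5²) = 7.984 (perimeter = 2·8·7.984·sin(180°/8) = 48.89 mm). So its perimeter = 48.89 mm. Layer 90 (z = 13.5): the r=8 sphere slices to a regular 8-gon of circumradius 5.809 (√(r²−h²) with h=5.5 from center) (perimeter = 2·8·5.809·sin(180°/8) = 35.57 mm). So its perimeter = 35.57 mm. Layer 50 is larger (48.89 vs 35.57 mm).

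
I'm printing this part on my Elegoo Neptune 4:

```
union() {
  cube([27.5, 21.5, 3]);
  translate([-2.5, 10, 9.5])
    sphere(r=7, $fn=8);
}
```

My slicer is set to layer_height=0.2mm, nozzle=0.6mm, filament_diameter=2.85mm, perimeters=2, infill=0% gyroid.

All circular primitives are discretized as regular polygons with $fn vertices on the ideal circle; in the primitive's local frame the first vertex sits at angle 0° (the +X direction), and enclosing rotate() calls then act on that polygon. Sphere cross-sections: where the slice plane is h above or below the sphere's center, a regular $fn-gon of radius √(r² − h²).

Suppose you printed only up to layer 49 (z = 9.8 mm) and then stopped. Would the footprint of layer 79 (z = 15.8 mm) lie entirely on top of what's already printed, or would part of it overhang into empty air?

Compare the two slices. At z = 9.8: the cube does not reach this height (z outside [0, 3]); the r=7 sphere at (-2.5, 10) contributes a regular 8-gon of circumradius √(7²−0.3²) = 6.994 (area = (8/2)·6.994²·sin(360°/8) = 138.34 mm²); Merging all regions: only the r=7 sphere at (-2.5, 10) is present, so the union is just that shape — area = 138.34 mm². At z = 15.8: the cube is not intersected at this z (z outside [0, 3]); the r=7 sphere at (-2.5, 10) slices to a regular 8-gon of circumradius 3.051 (√(r²−h²) with h=6.3 from center) (area = (8/2)·3.051²·sin(360°/8) = 26.33 mm²); Taking the union: only the r=7 sphere at (-2.5, 10) is present, so the union is just that shape — area = 26.33 mm². Checking containment: the cross-section at z = 15.8 is a subset of the cross-section at z = 9.8.

entirely on top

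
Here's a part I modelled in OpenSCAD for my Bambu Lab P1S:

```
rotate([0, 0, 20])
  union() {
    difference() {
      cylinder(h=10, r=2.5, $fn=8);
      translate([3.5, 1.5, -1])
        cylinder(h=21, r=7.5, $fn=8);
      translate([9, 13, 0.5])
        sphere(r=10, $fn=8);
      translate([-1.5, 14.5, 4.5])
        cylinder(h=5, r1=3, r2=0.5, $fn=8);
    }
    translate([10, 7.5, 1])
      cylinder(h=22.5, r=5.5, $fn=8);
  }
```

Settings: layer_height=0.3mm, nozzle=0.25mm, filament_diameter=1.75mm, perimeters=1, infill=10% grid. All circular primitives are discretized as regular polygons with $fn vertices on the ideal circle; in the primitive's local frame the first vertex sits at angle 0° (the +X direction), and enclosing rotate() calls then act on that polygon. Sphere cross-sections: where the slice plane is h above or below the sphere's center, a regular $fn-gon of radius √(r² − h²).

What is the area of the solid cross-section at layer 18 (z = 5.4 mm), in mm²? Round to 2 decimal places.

85.56 mm²

At z = 5.4 mm: the r=2.5 cylinder contributes a regular 8-gon of circumradius 2.5 (area = (8/2)·2.500²·sin(360°/8) = 17.68 mm²); the r=7.5 cylinder at (3.5, 1.5) contributes a regular 8-gon of circumradius 7.5 (area = (8/2)·7.500²·sin(360°/8) = 159.10 mm²); the sphere at (9, 13): section is a regular 8-gon, circumradius = √(r²−h²) = √(10²−4.9²) = 8.717 (area = (8/2)·8.717²·sin(360°/8) = 214.93 mm²); the cone at (-1.5, 14.5) contributes a regular 8-gon of circumradius 2.550 (interpolated between r1=3 and r2=0.5 at t=0.180) (area = (8/2)·2.550²·sin(360°/8) = 18.39 mm²); Taking the first minus the rest: starting from the r=2.5 cylinder (17.68 mm²), the r=7.5 cylinder at (3.5, 1.5) covers all of what remains (removes everything); the r=10 sphere at (9, 13) misses the remaining region (no effect); the cone at (-1.5, 14.5) misses the remaining region (no effect) — nothing remains; the r=5.5 cylinder at (10, 7.5) contributes a regular 8-gon of circumradius 5.5 (area = (8/2)·5.500²·sin(360°/8) = 85.56 mm²); Taking the union: only the r=5.5 cylinder at (10, 7.5) is present, so the union is just that shape — area = 85.56 mm²; (whole slice rotated 20° about Z — lengths, areas and connectivity unchanged). Overall, the cross-section is a single solid region. Net area = 85.56 mm².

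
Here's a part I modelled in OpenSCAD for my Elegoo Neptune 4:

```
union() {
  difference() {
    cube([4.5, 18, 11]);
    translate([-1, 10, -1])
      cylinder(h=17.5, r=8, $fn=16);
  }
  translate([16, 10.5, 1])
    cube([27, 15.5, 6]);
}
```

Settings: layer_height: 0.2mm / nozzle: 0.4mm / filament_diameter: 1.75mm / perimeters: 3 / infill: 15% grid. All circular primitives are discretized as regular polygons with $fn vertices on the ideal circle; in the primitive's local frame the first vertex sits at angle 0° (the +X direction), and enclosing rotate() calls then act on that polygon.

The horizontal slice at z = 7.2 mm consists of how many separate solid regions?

At z = 7.2 mm: the cube is present — its section is the full 4.5×18 rectangle; the cylinder at (-1, 10): section is a regular 16-gon, circumradius r=8; Subtracting the remaining from the first: starting from the 4.5×18 cube, the r=8 cylinder at (-1, 10) partially overlaps it — only the 63.39 mm² overlap (of its 195.93 mm²) is removed, clipping the outline — 2 connected regions; the cube at (16, 10.5) is not intersected at this z (z outside [1, 7]); Combining (union): only the result so far is present, so the union is just that shape — 2 connected regions. The result has 2 disconnected regions.

2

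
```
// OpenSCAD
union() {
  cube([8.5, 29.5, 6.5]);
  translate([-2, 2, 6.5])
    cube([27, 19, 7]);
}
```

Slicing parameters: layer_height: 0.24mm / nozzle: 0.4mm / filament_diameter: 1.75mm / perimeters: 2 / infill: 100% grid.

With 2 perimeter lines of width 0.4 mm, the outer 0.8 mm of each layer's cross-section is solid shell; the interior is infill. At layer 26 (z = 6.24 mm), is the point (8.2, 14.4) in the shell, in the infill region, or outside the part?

At z = 6.24 mm: the cube is present — its section is the full 8.5×29.5 rectangle; the cube at (-2, 2) is absent (z outside [6.5, 13.5]); Combining (union): only the 8.5×29.5 cube is present, so the union is just that shape — 1 connected region. Overall, the cross-section is a single solid region. The nearest boundary edge runs (8.50, 0.00)→(8.50, 29.50); distance from the point to it = 0.30 mm. The point is inside the cross-section, 0.30 mm from the nearest boundary — within the 0.8 mm shell band (2 × 0.4).

shell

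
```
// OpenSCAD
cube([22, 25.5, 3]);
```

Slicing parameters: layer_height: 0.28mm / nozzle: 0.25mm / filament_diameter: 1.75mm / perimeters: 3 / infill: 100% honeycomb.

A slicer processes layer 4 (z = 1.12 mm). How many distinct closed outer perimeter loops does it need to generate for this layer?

1

At z = 1.12 mm: the 22×25.5 cube contributes its full rectangle. The result has 1 disconnected region.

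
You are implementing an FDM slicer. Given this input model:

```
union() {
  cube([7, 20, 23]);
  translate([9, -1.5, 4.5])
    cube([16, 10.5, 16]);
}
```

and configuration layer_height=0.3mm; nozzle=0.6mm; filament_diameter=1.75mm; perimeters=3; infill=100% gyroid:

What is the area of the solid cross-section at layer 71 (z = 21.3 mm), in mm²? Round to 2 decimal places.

At z = 21.3 mm: the cube (footprint 7×20) is included at this height (area 140.00 mm²); the cube at (9, -1.5) does not reach this height (z outside [4.5, 20.5]); Merging all regions: only the 7×20 cube is present, so the union is just that shape — area = 140.00 mm². Overall, the cross-section is a single solid region. Net area = 140.00 mm².

140.00 mm²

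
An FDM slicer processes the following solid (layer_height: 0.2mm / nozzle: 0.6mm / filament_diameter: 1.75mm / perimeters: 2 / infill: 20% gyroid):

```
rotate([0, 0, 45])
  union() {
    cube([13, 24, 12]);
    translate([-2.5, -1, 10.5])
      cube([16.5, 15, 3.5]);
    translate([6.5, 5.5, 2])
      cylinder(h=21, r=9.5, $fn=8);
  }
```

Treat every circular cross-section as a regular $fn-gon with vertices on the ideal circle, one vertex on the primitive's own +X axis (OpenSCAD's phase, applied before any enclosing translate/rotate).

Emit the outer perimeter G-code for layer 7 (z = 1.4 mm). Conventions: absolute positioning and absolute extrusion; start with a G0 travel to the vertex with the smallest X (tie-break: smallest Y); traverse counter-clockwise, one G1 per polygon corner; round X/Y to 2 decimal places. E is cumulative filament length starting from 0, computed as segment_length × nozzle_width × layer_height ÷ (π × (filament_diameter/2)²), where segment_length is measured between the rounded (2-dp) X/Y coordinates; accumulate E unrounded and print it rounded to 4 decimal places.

G0 X-16.97 Y16.97 Z1.40
G1 X0.00 Y0.00 E1.1973
G1 X9.19 Y9.19 E1.8457
G1 X-7.78 Y26.16 E3.0431
G1 X-16.97 Y16.97 E3.6915

At z = 1.4 mm: the cube is present — its section is the full 13×24 rectangle; the cube at (-2.5, -1) is not intersected at this z (z outside [10.5, 14]); the cylinder at (6.5, 5.5) is not intersected at this z (z outside [2, 23]); Combining (union): only the 13×24 cube is present, so the union is just that shape — 1 connected region; (rotated 45° about Z; rotation is an isometry so areas/perimeters/island counts are preserved). The outline is a single polygon with 4 vertices. Extrusion per mm of travel: 0.6 × 0.2 / (π × 0.875²) = 0.049890. Accumulating E over each segment gives final E = 3.6915.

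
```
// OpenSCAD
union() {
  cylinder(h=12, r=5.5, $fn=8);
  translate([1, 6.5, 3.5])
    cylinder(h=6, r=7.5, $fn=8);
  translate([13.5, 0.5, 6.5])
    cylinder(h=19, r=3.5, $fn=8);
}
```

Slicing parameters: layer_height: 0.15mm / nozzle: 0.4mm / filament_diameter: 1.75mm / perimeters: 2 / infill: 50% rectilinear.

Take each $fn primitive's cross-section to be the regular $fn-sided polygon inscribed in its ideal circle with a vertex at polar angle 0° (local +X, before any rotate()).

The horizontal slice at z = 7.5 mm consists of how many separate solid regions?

2

At z = 7.5 mm: the cylinder: section is a regular 8-gon, circumradius r=5.5; the r=7.5 cylinder at (1, 6.5) contributes a regular 8-gon of circumradius 7.5; the cylinder at (13.5, 0.5): section is a regular 8-gon, circumradius r=3.5; Merging all regions: the regions partially overlap (shared area 41.26 mm²), so overlapping operands fuse into one piece — 2 connected regions. The result has 2 disconnected regions.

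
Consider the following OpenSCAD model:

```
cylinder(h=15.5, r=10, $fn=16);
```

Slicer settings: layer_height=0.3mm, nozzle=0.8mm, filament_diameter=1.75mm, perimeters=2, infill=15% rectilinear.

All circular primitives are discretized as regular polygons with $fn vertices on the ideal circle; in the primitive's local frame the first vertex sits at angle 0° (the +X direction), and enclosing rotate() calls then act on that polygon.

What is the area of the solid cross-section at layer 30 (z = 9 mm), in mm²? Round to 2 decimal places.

At z = 9 mm: the r=10 cylinder contributes a regular 16-gon of circumradius 10 (area = (16/2)·10.000²·sin(360°/16) = 306.15 mm²). Overall, the cross-section is a single solid region. Net area = 306.15 mm².

306.15 mm²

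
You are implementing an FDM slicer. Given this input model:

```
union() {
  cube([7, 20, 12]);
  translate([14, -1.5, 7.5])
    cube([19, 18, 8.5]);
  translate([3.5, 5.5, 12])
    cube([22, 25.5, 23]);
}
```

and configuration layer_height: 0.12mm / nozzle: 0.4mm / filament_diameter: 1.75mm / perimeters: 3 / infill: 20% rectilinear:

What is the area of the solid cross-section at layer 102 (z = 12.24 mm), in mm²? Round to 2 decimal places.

776.50 mm²

At z = 12.24 mm: the cube is not intersected at this z (z outside [0, 12]); the 19×18 cube at (14, -1.5) contributes its full rectangle (area 342.00 mm²); the cube at (3.5, 5.5) (footprint 22×25.5) is included at this height (area 561.00 mm²); Taking the union: the regions partially overlap — summed areas 903.00 mm² minus the doubly-counted overlap 126.50 mm² gives 776.50 mm² — area = 776.50 mm². Overall, the cross-section is a single solid region. Net area = 776.50 mm².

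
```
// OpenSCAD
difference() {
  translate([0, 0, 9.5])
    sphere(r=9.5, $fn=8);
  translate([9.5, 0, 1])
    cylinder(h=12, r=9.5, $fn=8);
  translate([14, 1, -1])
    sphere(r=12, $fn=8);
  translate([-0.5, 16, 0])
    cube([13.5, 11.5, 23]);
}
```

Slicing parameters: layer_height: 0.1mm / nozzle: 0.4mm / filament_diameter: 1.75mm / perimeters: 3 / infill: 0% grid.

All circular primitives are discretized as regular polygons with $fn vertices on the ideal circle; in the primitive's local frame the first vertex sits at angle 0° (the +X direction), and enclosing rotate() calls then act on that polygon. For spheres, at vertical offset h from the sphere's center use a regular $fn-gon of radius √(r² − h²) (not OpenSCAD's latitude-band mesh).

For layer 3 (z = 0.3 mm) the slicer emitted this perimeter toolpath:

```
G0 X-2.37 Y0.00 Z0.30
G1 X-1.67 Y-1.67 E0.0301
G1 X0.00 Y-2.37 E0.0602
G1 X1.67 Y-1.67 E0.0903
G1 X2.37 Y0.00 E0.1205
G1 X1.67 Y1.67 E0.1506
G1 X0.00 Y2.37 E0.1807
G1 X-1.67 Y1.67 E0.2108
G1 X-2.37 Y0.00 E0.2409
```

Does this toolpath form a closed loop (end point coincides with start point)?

Start point (G0): (-2.37, 0.00). End point (last G1): the path returns to the start — closed.

yes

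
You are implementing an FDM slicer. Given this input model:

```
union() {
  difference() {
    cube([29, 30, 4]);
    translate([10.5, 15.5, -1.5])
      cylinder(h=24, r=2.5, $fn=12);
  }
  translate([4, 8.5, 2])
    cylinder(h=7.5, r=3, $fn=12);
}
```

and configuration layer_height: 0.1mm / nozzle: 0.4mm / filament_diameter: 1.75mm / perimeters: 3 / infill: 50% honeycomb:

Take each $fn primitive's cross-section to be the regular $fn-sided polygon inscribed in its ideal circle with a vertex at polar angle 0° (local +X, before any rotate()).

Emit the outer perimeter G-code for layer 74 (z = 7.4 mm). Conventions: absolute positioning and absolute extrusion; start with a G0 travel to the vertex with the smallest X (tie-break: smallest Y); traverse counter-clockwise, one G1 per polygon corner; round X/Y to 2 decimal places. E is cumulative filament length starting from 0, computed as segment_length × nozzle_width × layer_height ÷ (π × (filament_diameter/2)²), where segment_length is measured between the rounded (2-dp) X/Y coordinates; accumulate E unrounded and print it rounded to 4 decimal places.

G0 X1.00 Y8.50 Z7.40
G1 X1.40 Y7.00 E0.0258
G1 X2.50 Y5.90 E0.0517
G1 X4.00 Y5.50 E0.0775
G1 X5.50 Y5.90 E0.1033
G1 X6.60 Y7.00 E0.1292
G1 X7.00 Y8.50 E0.1550
G1 X6.60 Y10.00 E0.1808
G1 X5.50 Y11.10 E0.2067
G1 X4.00 Y11.50 E0.2325
G1 X2.50 Y11.10 E0.2583
G1 X1.40 Y10.00 E0.2842
G1 X1.00 Y8.50 E0.3100

At z = 7.4 mm: the cube is not intersected at this z (z outside [0, 4]); the cylinder at (10.5, 15.5): section is a regular 12-gon, circumradius r=2.5; Taking the first minus the rest: the first operand is absent here, so nothing remains; the r=3 cylinder at (4, 8.5) contributes a regular 12-gon of circumradius 3; Merging all regions: only the r=3 cylinder at (4, 8.5) is present, so the union is just that shape — 1 connected region. The outline is a single polygon with 12 vertices. Extrusion per mm of travel: 0.4 × 0.1 / (π × 0.875²) = 0.016630. Accumulating E over each segment gives final E = 0.3100.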